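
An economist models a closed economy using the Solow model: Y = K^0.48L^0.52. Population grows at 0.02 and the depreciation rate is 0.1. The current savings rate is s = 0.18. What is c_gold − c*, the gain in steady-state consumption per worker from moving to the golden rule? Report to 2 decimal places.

Δc ≈ 0.68

n + δ = 0.02 + 0.1 = 0.12.
Current steady state (s = 0.18): k* = (0.18/0.12)^(1/0.52) ≈ 2.1809, y* = 2.1809^0.48 ≈ 1.4539, c* = (1−0.18)·1.4539 ≈ 1.1922.
At the golden rule the marginal product of capital equals n+δ: 0.48·k^(0.48−1) = 0.12. Solving, k_gold = (0.48/0.12)^(1/0.52) ≈ 14.3816.
y_gold = 14.3816^0.48 ≈ 3.5954, c_gold = y_gold − 0.12·k_gold ≈ 1.8696.
Gain: Δc = 1.8696 − 1.1922 ≈ 0.6774.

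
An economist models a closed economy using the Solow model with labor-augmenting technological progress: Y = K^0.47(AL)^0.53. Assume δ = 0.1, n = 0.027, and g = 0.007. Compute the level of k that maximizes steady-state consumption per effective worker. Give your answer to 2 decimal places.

k_gold ≈ 10.67

Break-even investment rate: n + g + δ = 0.027 + 0.007 + 0.1 = 0.134.
Maximizing c = f(k) − (n+g+δ)·k gives f'(k) = n+g+δ, i.e. 0.47·k^(0.47−1) = 0.134, so k_gold = (0.47/0.134)^(1/0.53) ≈ 10.6731.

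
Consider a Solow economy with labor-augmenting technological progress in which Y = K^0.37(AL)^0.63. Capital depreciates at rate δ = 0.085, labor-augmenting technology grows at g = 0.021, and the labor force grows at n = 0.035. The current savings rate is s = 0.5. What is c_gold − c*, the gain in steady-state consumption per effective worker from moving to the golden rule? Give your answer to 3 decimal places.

n + g + δ = 0.035 + 0.021 + 0.085 = 0.141.
Current steady state (s = 0.5): k* = (0.5/0.141)^(1/0.63) ≈ 7.4580, y* = 7.4580^0.37 ≈ 2.1031, c* = (1−0.5)·2.1031 ≈ 1.0516.
Maximizing c = f(k) − (n+g+δ)·k gives f'(k) = n+g+δ, i.e. 0.37·k^(0.37−1) = 0.141, so k_gold = (0.37/0.141)^(1/0.63) ≈ 4.6244.
y_gold = 4.6244^0.37 ≈ 1.7623, c_gold = y_gold − 0.141·k_gold ≈ 1.1102.
Gain: Δc = 1.1102 − 1.0516 ≈ 0.0586.

Δc ≈ 0.059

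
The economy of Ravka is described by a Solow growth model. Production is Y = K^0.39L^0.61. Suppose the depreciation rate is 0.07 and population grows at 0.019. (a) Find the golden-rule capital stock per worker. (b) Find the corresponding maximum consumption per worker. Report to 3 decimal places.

n + δ = 0.019 + 0.07 = 0.089.
Maximizing c = f(k) − (n+δ)·k gives f'(k) = n+δ, i.e. 0.39·k^(0.39−1) = 0.089, so k_gold = (0.39/0.089)^(1/0.61) ≈ 11.2700.
y_gold = 11.2700^0.39 ≈ 2.5719; c_gold = y_gold − 0.089·k_gold ≈ 1.5688.

(a) k_gold ≈ 11.270; (b) c_gold ≈ 1.569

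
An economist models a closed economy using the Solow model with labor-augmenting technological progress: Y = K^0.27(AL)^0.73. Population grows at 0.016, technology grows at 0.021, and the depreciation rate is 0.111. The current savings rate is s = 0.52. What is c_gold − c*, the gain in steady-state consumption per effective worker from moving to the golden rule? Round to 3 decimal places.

Δc ≈ 0.148

Capital per effective worker breaks even when investment replaces (n + g + δ)·k; here n + g + δ = 0.148.
Current steady state (s = 0.52): k* = (0.52/0.148)^(1/0.73) ≈ 5.5923, y* = 5.5923^0.27 ≈ 1.5917, c* = (1−0.52)·1.5917 ≈ 0.7640.
Golden rule sets MPK = n+g+δ: 0.27·k^(0.27−1) = 0.148, so k_gold = (0.27/0.148)^(1/0.73) ≈ 2.2786.
y_gold = 2.2786^0.27 ≈ 1.2490, c_gold = y_gold − 0.148·k_gold ≈ 0.9118.
Gain: Δc = 0.9118 − 0.7640 ≈ 0.1478.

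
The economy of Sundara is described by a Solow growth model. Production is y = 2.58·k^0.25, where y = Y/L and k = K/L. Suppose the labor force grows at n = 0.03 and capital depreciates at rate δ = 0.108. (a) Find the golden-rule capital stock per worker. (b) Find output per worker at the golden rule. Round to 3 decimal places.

Break-even investment rate: n + δ = 0.03 + 0.108 = 0.138.
Setting f'(k) = n+δ gives 0.25·2.58·k^(0.25−1) = 0.138, hence k_gold = (0.25·2.58/0.138)^(1/0.75) ≈ 7.8146.
y_gold = 2.58·7.8146^0.25 ≈ 4.3137.

(a) k_gold ≈ 7.815; (b) y_gold ≈ 4.314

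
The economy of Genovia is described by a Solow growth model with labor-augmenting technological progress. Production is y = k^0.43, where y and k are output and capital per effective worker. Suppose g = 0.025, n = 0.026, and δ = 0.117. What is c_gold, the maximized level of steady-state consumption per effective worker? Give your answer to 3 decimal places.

c_gold ≈ 1.158

Break-even investment rate: n + g + δ = 0.026 + 0.025 + 0.117 = 0.168.
At the golden rule the marginal product of capital equals n+g+δ: 0.43·k^(0.43−1) = 0.168. Solving, k_gold = (0.43/0.168)^(1/0.57) ≈ 5.2008.
y_gold = 5.2008^0.43 ≈ 2.0319.
c_gold = y_gold − (n+g+δ)·k_gold = 2.0319 − 0.168·5.2008 ≈ 1.1582.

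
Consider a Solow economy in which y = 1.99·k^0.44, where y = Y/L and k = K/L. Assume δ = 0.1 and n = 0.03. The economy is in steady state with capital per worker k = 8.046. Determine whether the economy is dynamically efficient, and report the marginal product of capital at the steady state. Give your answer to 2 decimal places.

dynamically efficient; MPK ≈ 0.27

n + δ = 0.03 + 0.1 = 0.13.
MPK = 0.44·1.99·k^(0.44−1) = 0.44·1.99·8.046^(-0.56) ≈ 0.2724.
MPK > 0.13, so the economy is dynamically efficient (under-saving).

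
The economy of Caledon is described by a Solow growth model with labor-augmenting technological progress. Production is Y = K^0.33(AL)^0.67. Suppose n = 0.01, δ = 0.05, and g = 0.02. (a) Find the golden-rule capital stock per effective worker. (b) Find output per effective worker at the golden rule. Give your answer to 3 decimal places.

Capital per effective worker breaks even when investment replaces (n + g + δ)·k; here n + g + δ = 0.08.
Setting f'(k) = n+g+δ gives 0.33·k^(0.33−1) = 0.08, hence k_gold = (0.33/0.08)^(1/0.67) ≈ 8.2898.
y_gold = 8.2898^0.33 ≈ 2.0096.

(a) k_gold ≈ 8.290; (b) y_gold ≈ 2.010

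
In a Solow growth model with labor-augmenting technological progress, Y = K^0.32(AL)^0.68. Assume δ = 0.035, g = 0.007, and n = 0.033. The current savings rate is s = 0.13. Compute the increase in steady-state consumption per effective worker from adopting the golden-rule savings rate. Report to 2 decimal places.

Break-even investment rate: n + g + δ = 0.033 + 0.007 + 0.035 = 0.075.
Current steady state (s = 0.13): k* = (0.13/0.075)^(1/0.68) ≈ 2.2454, y* = 2.2454^0.32 ≈ 1.2954, c* = (1−0.13)·1.2954 ≈ 1.1270.
Golden rule sets MPK = n+g+δ: 0.32·k^(0.32−1) = 0.075, so k_gold = (0.32/0.075)^(1/0.68) ≈ 8.4450.
y_gold = 8.4450^0.32 ≈ 1.9793, c_gold = y_gold − 0.075·k_gold ≈ 1.3459.
Gain: Δc = 1.3459 − 1.1270 ≈ 0.2189.

Δc ≈ 0.22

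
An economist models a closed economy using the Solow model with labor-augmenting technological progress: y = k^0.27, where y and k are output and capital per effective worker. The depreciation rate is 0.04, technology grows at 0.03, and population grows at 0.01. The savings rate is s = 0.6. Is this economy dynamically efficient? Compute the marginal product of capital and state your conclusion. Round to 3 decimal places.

dynamically inefficient; MPK ≈ 0.036

Break-even investment rate: n + g + δ = 0.01 + 0.03 + 0.04 = 0.08.
Steady-state k*: s·k^0.27 = 0.08·k gives k* = (0.6/0.08)^(1/0.73) ≈ 15.8021.
MPK = 0.27·15.8021^(-0.73) ≈ 0.0360.
MPK < n+g+δ = 0.08, so the economy is dynamically inefficient (over-saving).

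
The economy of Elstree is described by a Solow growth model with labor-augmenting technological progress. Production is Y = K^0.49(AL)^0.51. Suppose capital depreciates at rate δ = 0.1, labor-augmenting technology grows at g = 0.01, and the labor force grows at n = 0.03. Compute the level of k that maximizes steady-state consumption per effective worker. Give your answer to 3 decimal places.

Capital per effective worker breaks even when investment replaces (n + g + δ)·k; here n + g + δ = 0.14.
Setting f'(k) = n+g+δ gives 0.49·k^(0.49−1) = 0.14, hence k_gold = (0.49/0.14)^(1/0.51) ≈ 11.6627.

k_gold ≈ 11.663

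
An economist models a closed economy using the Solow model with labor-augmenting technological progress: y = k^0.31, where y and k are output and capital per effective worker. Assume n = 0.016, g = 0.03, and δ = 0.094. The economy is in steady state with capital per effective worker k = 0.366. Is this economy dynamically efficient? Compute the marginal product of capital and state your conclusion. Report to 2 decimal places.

dynamically efficient; MPK ≈ 0.62

Break-even investment rate: n + g + δ = 0.016 + 0.03 + 0.094 = 0.14.
MPK = 0.31·k^(0.31−1) = 0.31·0.366^(-0.69) ≈ 0.6202.
MPK > 0.14, so the economy is dynamically efficient (under-saving).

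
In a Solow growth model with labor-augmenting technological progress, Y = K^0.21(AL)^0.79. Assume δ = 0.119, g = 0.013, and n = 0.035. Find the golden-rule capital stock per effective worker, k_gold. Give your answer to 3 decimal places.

k_gold ≈ 1.336

Capital per effective worker breaks even when investment replaces (n + g + δ)·k; here n + g + δ = 0.167.
At the golden rule the marginal product of capital equals n+g+δ: 0.21·k^(0.21−1) = 0.167. Solving, k_gold = (0.21/0.167)^(1/0.79) ≈ 1.3365.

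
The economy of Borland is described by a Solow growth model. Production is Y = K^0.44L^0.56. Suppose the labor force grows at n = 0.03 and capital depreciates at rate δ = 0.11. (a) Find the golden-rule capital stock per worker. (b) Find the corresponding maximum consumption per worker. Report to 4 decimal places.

Capital per worker breaks even when investment replaces (n + δ)·k; here n + δ = 0.14.
Maximizing c = f(k) − (n+δ)·k gives f'(k) = n+δ, i.e. 0.44·k^(0.44−1) = 0.14, so k_gold = (0.44/0.14)^(1/0.56) ≈ 7.7282.
y_gold = 7.7282^0.44 ≈ 2.4590; c_gold = y_gold − 0.14·k_gold ≈ 1.3770.

(a) k_gold ≈ 7.7282; (b) c_gold ≈ 1.3770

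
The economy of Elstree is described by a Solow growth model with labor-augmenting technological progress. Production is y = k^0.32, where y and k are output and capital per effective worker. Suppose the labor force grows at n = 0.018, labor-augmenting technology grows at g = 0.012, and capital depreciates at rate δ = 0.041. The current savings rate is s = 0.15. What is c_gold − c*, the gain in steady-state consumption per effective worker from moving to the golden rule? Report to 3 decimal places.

Δc ≈ 0.172

Capital per effective worker breaks even when investment replaces (n + g + δ)·k; here n + g + δ = 0.071.
Current steady state (s = 0.15): k* = (0.15/0.071)^(1/0.68) ≈ 3.0040, y* = 3.0040^0.32 ≈ 1.4219, c* = (1−0.15)·1.4219 ≈ 1.2086.
At the golden rule the marginal product of capital equals n+g+δ: 0.32·k^(0.32−1) = 0.071. Solving, k_gold = (0.32/0.071)^(1/0.68) ≈ 9.1539.
y_gold = 9.1539^0.32 ≈ 2.0310, c_gold = y_gold − 0.071·k_gold ≈ 1.3811.
Gain: Δc = 1.3811 − 1.2086 ≈ 0.1725.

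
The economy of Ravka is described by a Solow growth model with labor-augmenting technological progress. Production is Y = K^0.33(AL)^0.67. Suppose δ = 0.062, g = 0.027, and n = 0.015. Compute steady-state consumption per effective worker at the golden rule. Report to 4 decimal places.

n + g + δ = 0.015 + 0.027 + 0.062 = 0.104.
Setting f'(k) = n+g+δ gives 0.33·k^(0.33−1) = 0.104, hence k_gold = (0.33/0.104)^(1/0.67) ≈ 5.6037.
y_gold = 5.6037^0.33 ≈ 1.7660.
c_gold = y_gold − (n+g+δ)·k_gold = 1.7660 − 0.104·5.6037 ≈ 1.1832.

c_gold ≈ 1.1832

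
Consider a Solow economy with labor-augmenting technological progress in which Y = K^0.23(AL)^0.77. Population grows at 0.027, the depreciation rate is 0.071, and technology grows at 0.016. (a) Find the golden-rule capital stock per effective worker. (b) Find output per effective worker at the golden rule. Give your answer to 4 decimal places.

(a) k_gold ≈ 2.4881; (b) y_gold ≈ 1.2332

The effective depreciation rate is n + g + δ = 0.027 + 0.016 + 0.071 = 0.114.
Setting f'(k) = n+g+δ gives 0.23·k^(0.23−1) = 0.114, hence k_gold = (0.23/0.114)^(1/0.77) ≈ 2.4881.
y_gold = 2.4881^0.23 ≈ 1.2332.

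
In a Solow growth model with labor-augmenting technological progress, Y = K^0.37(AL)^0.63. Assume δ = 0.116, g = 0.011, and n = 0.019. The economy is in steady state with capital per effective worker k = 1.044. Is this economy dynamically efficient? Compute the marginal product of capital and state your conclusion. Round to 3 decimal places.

The effective depreciation rate is n + g + δ = 0.019 + 0.011 + 0.116 = 0.146.
MPK = 0.37·k^(0.37−1) = 0.37·1.044^(-0.63) ≈ 0.3601.
MPK > 0.146, so the economy is dynamically efficient (under-saving).

dynamically efficient; MPK ≈ 0.360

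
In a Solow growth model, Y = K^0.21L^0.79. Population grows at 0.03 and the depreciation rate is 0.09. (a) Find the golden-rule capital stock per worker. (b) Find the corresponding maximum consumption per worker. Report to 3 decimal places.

n + δ = 0.03 + 0.09 = 0.12.
Setting f'(k) = n+δ gives 0.21·k^(0.21−1) = 0.12, hence k_gold = (0.21/0.12)^(1/0.79) ≈ 2.0307.
y_gold = 2.0307^0.21 ≈ 1.1604; c_gold = y_gold − 0.12·k_gold ≈ 0.9167.

(a) k_gold ≈ 2.031; (b) c_gold ≈ 0.917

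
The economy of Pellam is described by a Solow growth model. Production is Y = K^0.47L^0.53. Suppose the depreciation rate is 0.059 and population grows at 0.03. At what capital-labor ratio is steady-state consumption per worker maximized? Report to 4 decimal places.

n + δ = 0.03 + 0.059 = 0.089.
Golden rule sets MPK = n+δ: 0.47·k^(0.47−1) = 0.089, so k_gold = (0.47/0.089)^(1/0.53) ≈ 23.0993.

k_gold ≈ 23.0993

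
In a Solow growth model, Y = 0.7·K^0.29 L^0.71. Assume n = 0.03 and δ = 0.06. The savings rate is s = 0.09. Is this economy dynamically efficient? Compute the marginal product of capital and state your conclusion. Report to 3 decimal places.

dynamically efficient; MPK ≈ 0.290

Capital per worker breaks even when investment replaces (n + δ)·k; here n + δ = 0.09.
Steady-state k*: s·A·k^0.29 = 0.09·k gives k* = (0.09·0.7/0.09)^(1/0.71) ≈ 0.6051.
MPK = 0.29·0.7·0.6051^(-0.71) ≈ 0.2900.
MPK > n+δ = 0.09, so the economy is dynamically efficient (under-saving).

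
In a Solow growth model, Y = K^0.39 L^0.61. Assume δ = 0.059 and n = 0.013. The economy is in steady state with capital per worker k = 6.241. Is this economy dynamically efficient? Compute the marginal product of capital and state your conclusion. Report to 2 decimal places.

dynamically efficient; MPK ≈ 0.13

Capital per worker breaks even when investment replaces (n + δ)·k; here n + δ = 0.072.
MPK = 0.39·k^(0.39−1) = 0.39·6.241^(-0.61) ≈ 0.1276.
MPK > 0.072, so the economy is dynamically efficient (under-saving).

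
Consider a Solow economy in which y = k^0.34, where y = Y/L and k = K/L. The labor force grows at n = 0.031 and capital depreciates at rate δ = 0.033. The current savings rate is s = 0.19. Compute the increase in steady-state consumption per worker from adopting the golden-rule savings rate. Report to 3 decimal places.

n + δ = 0.031 + 0.033 = 0.064.
Current steady state (s = 0.19): k* = (0.19/0.064)^(1/0.66) ≈ 5.2002, y* = 5.2002^0.34 ≈ 1.7516, c* = (1−0.19)·1.7516 ≈ 1.4188.
At the golden rule the marginal product of capital equals n+δ: 0.34·k^(0.34−1) = 0.064. Solving, k_gold = (0.34/0.064)^(1/0.66) ≈ 12.5585.
y_gold = 12.5585^0.34 ≈ 2.3640, c_gold = y_gold − 0.064·k_gold ≈ 1.5602.
Gain: Δc = 1.5602 − 1.4188 ≈ 0.1414.

Δc ≈ 0.141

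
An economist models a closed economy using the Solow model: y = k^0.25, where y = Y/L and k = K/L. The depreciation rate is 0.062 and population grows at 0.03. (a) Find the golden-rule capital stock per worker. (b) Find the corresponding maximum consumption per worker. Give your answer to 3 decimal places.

(a) k_gold ≈ 3.792; (b) c_gold ≈ 1.047

The effective depreciation rate is n + δ = 0.03 + 0.062 = 0.092.
At the golden rule the marginal product of capital equals n+δ: 0.25·k^(0.25−1) = 0.092. Solving, k_gold = (0.25/0.092)^(1/0.75) ≈ 3.7920.
y_gold = 3.7920^0.25 ≈ 1.3955; c_gold = y_gold − 0.092·k_gold ≈ 1.0466.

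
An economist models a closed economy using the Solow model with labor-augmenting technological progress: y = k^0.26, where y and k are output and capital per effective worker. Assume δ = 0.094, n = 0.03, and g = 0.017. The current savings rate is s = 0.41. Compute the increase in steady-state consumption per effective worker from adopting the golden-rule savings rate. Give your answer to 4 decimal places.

Δc ≈ 0.0590

Break-even investment rate: n + g + δ = 0.03 + 0.017 + 0.094 = 0.141.
Current steady state (s = 0.41): k* = (0.41/0.141)^(1/0.74) ≈ 4.2310, y* = 4.2310^0.26 ≈ 1.4550, c* = (1−0.41)·1.4550 ≈ 0.8585.
Golden rule sets MPK = n+g+δ: 0.26·k^(0.26−1) = 0.141, so k_gold = (0.26/0.141)^(1/0.74) ≈ 2.2863.
y_gold = 2.2863^0.26 ≈ 1.2399, c_gold = y_gold − 0.141·k_gold ≈ 0.9175.
Gain: Δc = 0.9175 − 0.8585 ≈ 0.0590.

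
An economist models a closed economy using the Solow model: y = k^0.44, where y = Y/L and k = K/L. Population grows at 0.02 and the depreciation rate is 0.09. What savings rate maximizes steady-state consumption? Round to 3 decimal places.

n + δ = 0.02 + 0.09 = 0.11.
At the golden rule MPK = n+δ, and in any Cobb-Douglas steady state s = (n+δ)·k/y = MPK·k/y = capital's share 0.44.

s_gold = 0.440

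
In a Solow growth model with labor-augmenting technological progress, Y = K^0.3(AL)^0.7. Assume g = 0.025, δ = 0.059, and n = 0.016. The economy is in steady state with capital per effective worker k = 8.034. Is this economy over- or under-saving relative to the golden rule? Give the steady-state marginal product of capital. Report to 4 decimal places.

over-saving; MPK ≈ 0.0698

Break-even investment rate: n + g + δ = 0.016 + 0.025 + 0.059 = 0.1.
MPK = 0.3·k^(0.3−1) = 0.3·8.034^(-0.7) ≈ 0.0698.
MPK < 0.1, so the economy is dynamically inefficient (over-saving).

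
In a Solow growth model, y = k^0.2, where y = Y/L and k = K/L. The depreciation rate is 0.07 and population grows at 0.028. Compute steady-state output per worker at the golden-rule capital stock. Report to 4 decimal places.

n + δ = 0.028 + 0.07 = 0.098.
Setting f'(k) = n+δ gives 0.2·k^(0.2−1) = 0.098, hence k_gold = (0.2/0.098)^(1/0.8) ≈ 2.4392.
Output: y_gold = k_gold^0.2 = 2.4392^0.2 ≈ 1.1952.

y_gold ≈ 1.1952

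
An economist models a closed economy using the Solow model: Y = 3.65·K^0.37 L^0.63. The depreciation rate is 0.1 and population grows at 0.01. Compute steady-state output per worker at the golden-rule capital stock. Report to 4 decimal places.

Capital per worker breaks even when investment replaces (n + δ)·k; here n + δ = 0.11.
Maximizing c = f(k) − (n+δ)·k gives f'(k) = n+δ, i.e. 0.37·3.65·k^(0.37−1) = 0.11, so k_gold = (0.37·3.65/0.11)^(1/0.63) ≈ 53.5468.
Output: y_gold = 3.65·k_gold^0.37 = 3.65·53.5468^0.37 ≈ 15.9193.

y_gold ≈ 15.9193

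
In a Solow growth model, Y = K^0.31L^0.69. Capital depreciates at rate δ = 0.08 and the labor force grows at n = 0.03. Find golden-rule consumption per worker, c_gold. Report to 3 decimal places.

c_gold ≈ 1.099

n + δ = 0.03 + 0.08 = 0.11.
Setting f'(k) = n+δ gives 0.31·k^(0.31−1) = 0.11, hence k_gold = (0.31/0.11)^(1/0.69) ≈ 4.4888.
y_gold = 4.4888^0.31 ≈ 1.5928.
c_gold = y_gold − (n+δ)·k_gold = 1.5928 − 0.11·4.4888 ≈ 1.0990.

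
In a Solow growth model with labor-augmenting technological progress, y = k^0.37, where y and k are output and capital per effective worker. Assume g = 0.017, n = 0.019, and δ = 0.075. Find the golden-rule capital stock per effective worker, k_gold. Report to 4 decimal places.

Break-even investment rate: n + g + δ = 0.019 + 0.017 + 0.075 = 0.111.
At the golden rule the marginal product of capital equals n+g+δ: 0.37·k^(0.37−1) = 0.111. Solving, k_gold = (0.37/0.111)^(1/0.63) ≈ 6.7603.

k_gold ≈ 6.7603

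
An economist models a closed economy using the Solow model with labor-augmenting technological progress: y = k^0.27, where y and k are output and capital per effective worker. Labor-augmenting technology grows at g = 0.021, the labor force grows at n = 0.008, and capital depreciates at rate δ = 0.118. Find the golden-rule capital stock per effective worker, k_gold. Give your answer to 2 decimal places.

Break-even investment rate: n + g + δ = 0.008 + 0.021 + 0.118 = 0.147.
Maximizing c = f(k) − (n+g+δ)·k gives f'(k) = n+g+δ, i.e. 0.27·k^(0.27−1) = 0.147, so k_gold = (0.27/0.147)^(1/0.73) ≈ 2.2999.

k_gold ≈ 2.30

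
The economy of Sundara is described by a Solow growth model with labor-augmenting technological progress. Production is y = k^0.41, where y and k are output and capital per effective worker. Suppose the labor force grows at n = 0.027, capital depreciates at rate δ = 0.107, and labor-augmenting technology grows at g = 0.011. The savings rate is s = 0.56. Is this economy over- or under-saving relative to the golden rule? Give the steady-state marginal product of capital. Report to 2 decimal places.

over-saving; MPK ≈ 0.11

n + g + δ = 0.027 + 0.011 + 0.107 = 0.145.
Steady-state k*: s·k^0.41 = 0.145·k gives k* = (0.56/0.145)^(1/0.59) ≈ 9.8767.
MPK = 0.41·9.8767^(-0.59) ≈ 0.1062.
MPK < n+g+δ = 0.145, so the economy is dynamically inefficient (over-saving).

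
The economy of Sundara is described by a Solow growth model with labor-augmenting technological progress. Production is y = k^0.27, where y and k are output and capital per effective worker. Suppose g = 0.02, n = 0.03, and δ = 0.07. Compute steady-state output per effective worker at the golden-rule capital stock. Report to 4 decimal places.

n + g + δ = 0.03 + 0.02 + 0.07 = 0.12.
Golden rule sets MPK = n+g+δ: 0.27·k^(0.27−1) = 0.12, so k_gold = (0.27/0.12)^(1/0.73) ≈ 3.0370.
Output: y_gold = k_gold^0.27 = 3.0370^0.27 ≈ 1.3498.

y_gold ≈ 1.3498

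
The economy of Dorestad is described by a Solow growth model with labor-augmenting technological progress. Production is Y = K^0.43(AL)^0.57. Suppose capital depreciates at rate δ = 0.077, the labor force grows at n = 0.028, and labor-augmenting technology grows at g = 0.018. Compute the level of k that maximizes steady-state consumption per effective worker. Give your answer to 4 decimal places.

Capital per effective worker breaks even when investment replaces (n + g + δ)·k; here n + g + δ = 0.123.
Golden rule sets MPK = n+g+δ: 0.43·k^(0.43−1) = 0.123, so k_gold = (0.43/0.123)^(1/0.57) ≈ 8.9871.

k_gold ≈ 8.9871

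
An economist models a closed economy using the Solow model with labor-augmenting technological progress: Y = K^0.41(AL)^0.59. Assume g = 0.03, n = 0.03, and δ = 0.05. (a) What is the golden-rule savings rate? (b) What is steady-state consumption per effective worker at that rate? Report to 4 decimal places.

n + g + δ = 0.03 + 0.03 + 0.05 = 0.11.
For Cobb-Douglas, s_gold equals capital's share: s_gold = 0.41.
At the golden rule the marginal product of capital equals n+g+δ: 0.41·k^(0.41−1) = 0.11. Solving, k_gold = (0.41/0.11)^(1/0.59) ≈ 9.2995.
y_gold = 9.2995^0.41 ≈ 2.4950; c_gold = (1−0.41)·y_gold ≈ 1.4720.

(a) s_gold = 0.4100; (b) c_gold ≈ 1.4720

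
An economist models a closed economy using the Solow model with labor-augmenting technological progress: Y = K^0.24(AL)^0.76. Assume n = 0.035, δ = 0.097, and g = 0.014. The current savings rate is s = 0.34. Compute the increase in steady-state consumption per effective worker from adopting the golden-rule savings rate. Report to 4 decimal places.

Break-even investment rate: n + g + δ = 0.035 + 0.014 + 0.097 = 0.146.
Current steady state (s = 0.34): k* = (0.34/0.146)^(1/0.76) ≈ 3.0413, y* = 3.0413^0.24 ≈ 1.3060, c* = (1−0.34)·1.3060 ≈ 0.8619.
Golden rule sets MPK = n+g+δ: 0.24·k^(0.24−1) = 0.146, so k_gold = (0.24/0.146)^(1/0.76) ≈ 1.9232.
y_gold = 1.9232^0.24 ≈ 1.1699, c_gold = y_gold − 0.146·k_gold ≈ 0.8892.
Gain: Δc = 0.8892 − 0.8619 ≈ 0.0272.

Δc ≈ 0.0272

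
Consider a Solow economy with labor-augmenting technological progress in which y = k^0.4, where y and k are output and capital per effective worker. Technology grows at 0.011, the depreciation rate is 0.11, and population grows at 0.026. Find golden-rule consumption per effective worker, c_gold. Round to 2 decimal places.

c_gold ≈ 1.17

Break-even investment rate: n + g + δ = 0.026 + 0.011 + 0.11 = 0.147.
Maximizing c = f(k) − (n+g+δ)·k gives f'(k) = n+g+δ, i.e. 0.4·k^(0.4−1) = 0.147, so k_gold = (0.4/0.147)^(1/0.6) ≈ 5.3036.
y_gold = 5.3036^0.4 ≈ 1.9491.
c_gold = y_gold − (n+g+δ)·k_gold = 1.9491 − 0.147·5.3036 ≈ 1.1694.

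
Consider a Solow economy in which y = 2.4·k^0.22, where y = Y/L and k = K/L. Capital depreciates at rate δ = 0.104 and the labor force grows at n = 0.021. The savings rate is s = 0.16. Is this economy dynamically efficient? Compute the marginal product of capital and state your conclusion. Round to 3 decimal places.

dynamically efficient; MPK ≈ 0.172

The effective depreciation rate is n + δ = 0.021 + 0.104 = 0.125.
Steady-state k*: s·A·k^0.22 = 0.125·k gives k* = (0.16·2.4/0.125)^(1/0.78) ≈ 4.2160.
MPK = 0.22·2.4·4.2160^(-0.78) ≈ 0.1719.
MPK > n+δ = 0.125, so the economy is dynamically efficient (under-saving).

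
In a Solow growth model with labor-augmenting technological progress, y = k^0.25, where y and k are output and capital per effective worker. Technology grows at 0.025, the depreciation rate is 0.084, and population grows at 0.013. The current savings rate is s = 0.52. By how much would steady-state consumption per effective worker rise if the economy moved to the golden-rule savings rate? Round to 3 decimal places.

n + g + δ = 0.013 + 0.025 + 0.084 = 0.122.
Current steady state (s = 0.52): k* = (0.52/0.122)^(1/0.75) ≈ 6.9107, y* = 6.9107^0.25 ≈ 1.6214, c* = (1−0.52)·1.6214 ≈ 0.7783.
Golden rule sets MPK = n+g+δ: 0.25·k^(0.25−1) = 0.122, so k_gold = (0.25/0.122)^(1/0.75) ≈ 2.6028.
y_gold = 2.6028^0.25 ≈ 1.2702, c_gold = y_gold − 0.122·k_gold ≈ 0.9526.
Gain: Δc = 0.9526 − 0.7783 ≈ 0.1744.

Δc ≈ 0.174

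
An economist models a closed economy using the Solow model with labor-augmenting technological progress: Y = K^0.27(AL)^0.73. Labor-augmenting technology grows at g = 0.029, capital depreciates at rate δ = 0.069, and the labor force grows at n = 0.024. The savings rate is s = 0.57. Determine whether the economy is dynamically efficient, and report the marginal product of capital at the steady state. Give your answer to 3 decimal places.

Capital per effective worker breaks even when investment replaces (n + g + δ)·k; here n + g + δ = 0.122.
Steady-state k*: s·k^0.27 = 0.122·k gives k* = (0.57/0.122)^(1/0.73) ≈ 8.2631.
MPK = 0.27·8.2631^(-0.73) ≈ 0.0578.
MPK < n+g+δ = 0.122, so the economy is dynamically inefficient (over-saving).

dynamically inefficient; MPK ≈ 0.058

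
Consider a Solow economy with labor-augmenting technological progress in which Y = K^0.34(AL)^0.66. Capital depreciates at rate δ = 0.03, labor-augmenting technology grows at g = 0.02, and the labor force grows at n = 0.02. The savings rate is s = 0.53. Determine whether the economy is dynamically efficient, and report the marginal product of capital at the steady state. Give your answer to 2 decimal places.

The effective depreciation rate is n + g + δ = 0.02 + 0.02 + 0.03 = 0.07.
Steady-state k*: s·k^0.34 = 0.07·k gives k* = (0.53/0.07)^(1/0.66) ≈ 21.4826.
MPK = 0.34·21.4826^(-0.66) ≈ 0.0449.
MPK < n+g+δ = 0.07, so the economy is dynamically inefficient (over-saving).

dynamically inefficient; MPK ≈ 0.04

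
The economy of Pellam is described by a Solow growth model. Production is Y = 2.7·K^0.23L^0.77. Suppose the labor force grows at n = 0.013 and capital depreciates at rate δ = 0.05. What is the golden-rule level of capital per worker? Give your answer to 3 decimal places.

Capital per worker breaks even when investment replaces (n + δ)·k; here n + δ = 0.063.
Setting f'(k) = n+δ gives 0.23·2.7·k^(0.23−1) = 0.063, hence k_gold = (0.23·2.7/0.063)^(1/0.77) ≈ 19.5248.

k_gold ≈ 19.525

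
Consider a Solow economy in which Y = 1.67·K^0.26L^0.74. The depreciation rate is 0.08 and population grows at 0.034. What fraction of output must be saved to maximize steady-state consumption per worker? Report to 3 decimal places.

Capital per worker breaks even when investment replaces (n + δ)·k; here n + δ = 0.114.
At the golden rule MPK = n+δ, and in any Cobb-Douglas steady state s = (n+δ)·k/y = MPK·k/y = capital's share 0.26.

s_gold = 0.260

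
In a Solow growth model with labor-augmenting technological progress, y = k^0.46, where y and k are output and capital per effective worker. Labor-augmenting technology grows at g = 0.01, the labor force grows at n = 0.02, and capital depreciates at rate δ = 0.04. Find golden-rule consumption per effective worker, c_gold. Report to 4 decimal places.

Capital per effective worker breaks even when investment replaces (n + g + δ)·k; here n + g + δ = 0.07.
Golden rule sets MPK = n+g+δ: 0.46·k^(0.46−1) = 0.07, so k_gold = (0.46/0.07)^(1/0.54) ≈ 32.6727.
y_gold = 32.6727^0.46 ≈ 4.9719.
c_gold = y_gold − (n+g+δ)·k_gold = 4.9719 − 0.07·32.6727 ≈ 2.6848.

c_gold ≈ 2.6848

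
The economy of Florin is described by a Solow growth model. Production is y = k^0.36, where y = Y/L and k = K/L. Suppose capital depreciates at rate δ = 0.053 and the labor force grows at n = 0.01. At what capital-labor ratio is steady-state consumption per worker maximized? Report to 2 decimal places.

Capital per worker breaks even when investment replaces (n + δ)·k; here n + δ = 0.063.
At the golden rule the marginal product of capital equals n+δ: 0.36·k^(0.36−1) = 0.063. Solving, k_gold = (0.36/0.063)^(1/0.64) ≈ 15.2319.

k_gold ≈ 15.23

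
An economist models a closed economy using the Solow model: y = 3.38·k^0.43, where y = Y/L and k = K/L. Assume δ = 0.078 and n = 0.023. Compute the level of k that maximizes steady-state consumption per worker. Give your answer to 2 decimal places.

Break-even investment rate: n + δ = 0.023 + 0.078 = 0.101.
Golden rule sets MPK = n+δ: 0.43·3.38·k^(0.43−1) = 0.101, so k_gold = (0.43·3.38/0.101)^(1/0.57) ≈ 107.5699.

k_gold ≈ 107.57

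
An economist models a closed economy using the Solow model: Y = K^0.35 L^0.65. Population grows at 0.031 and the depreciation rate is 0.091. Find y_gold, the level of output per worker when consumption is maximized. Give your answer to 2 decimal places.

y_gold ≈ 1.76

The effective depreciation rate is n + δ = 0.031 + 0.091 = 0.122.
Maximizing c = f(k) − (n+δ)·k gives f'(k) = n+δ, i.e. 0.35·k^(0.35−1) = 0.122, so k_gold = (0.35/0.122)^(1/0.65) ≈ 5.0602.
Output: y_gold = k_gold^0.35 = 5.0602^0.35 ≈ 1.7638.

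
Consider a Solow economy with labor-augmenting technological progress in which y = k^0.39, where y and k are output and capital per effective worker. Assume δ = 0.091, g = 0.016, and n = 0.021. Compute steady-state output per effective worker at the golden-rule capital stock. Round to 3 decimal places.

Capital per effective worker breaks even when investment replaces (n + g + δ)·k; here n + g + δ = 0.128.
At the golden rule the marginal product of capital equals n+g+δ: 0.39·k^(0.39−1) = 0.128. Solving, k_gold = (0.39/0.128)^(1/0.61) ≈ 6.2116.
Output: y_gold = k_gold^0.39 = 6.2116^0.39 ≈ 2.0387.

y_gold ≈ 2.039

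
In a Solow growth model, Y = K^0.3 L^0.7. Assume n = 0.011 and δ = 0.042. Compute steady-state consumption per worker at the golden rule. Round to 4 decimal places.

Break-even investment rate: n + δ = 0.011 + 0.042 = 0.053.
Golden rule sets MPK = n+δ: 0.3·k^(0.3−1) = 0.053, so k_gold = (0.3/0.053)^(1/0.7) ≈ 11.8985.
y_gold = 11.8985^0.3 ≈ 2.1021.
c_gold = y_gold − (n+δ)·k_gold = 2.1021 − 0.053·11.8985 ≈ 1.4715.

c_gold ≈ 1.4715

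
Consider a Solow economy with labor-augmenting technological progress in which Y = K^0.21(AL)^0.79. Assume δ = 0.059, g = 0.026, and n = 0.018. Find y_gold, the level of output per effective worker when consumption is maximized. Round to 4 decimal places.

Capital per effective worker breaks even when investment replaces (n + g + δ)·k; here n + g + δ = 0.103.
Golden rule sets MPK = n+g+δ: 0.21·k^(0.21−1) = 0.103, so k_gold = (0.21/0.103)^(1/0.79) ≈ 2.4639.
Output: y_gold = k_gold^0.21 = 2.4639^0.21 ≈ 1.2085.

y_gold ≈ 1.2085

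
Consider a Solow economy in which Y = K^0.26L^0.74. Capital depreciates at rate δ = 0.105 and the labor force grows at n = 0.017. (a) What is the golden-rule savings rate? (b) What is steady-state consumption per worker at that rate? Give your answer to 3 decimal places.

(a) s_gold = 0.260; (b) c_gold ≈ 0.965

Capital per worker breaks even when investment replaces (n + δ)·k; here n + δ = 0.122.
For Cobb-Douglas, s_gold equals capital's share: s_gold = 0.26.
Maximizing c = f(k) − (n+δ)·k gives f'(k) = n+δ, i.e. 0.26·k^(0.26−1) = 0.122, so k_gold = (0.26/0.122)^(1/0.74) ≈ 2.7802.
y_gold = 2.7802^0.26 ≈ 1.3045; c_gold = (1−0.26)·y_gold ≈ 0.9654.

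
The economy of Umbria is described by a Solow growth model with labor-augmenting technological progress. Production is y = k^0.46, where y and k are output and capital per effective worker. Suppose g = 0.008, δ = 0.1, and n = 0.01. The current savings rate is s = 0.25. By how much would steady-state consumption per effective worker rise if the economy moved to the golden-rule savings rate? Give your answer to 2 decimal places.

Δc ≈ 0.30

Break-even investment rate: n + g + δ = 0.01 + 0.008 + 0.1 = 0.118.
Current steady state (s = 0.25): k* = (0.25/0.118)^(1/0.54) ≈ 4.0162, y* = 4.0162^0.46 ≈ 1.8956, c* = (1−0.25)·1.8956 ≈ 1.4217.
Setting f'(k) = n+g+δ gives 0.46·k^(0.46−1) = 0.118, hence k_gold = (0.46/0.118)^(1/0.54) ≈ 12.4227.
y_gold = 12.4227^0.46 ≈ 3.1867, c_gold = y_gold − 0.118·k_gold ≈ 1.7208.
Gain: Δc = 1.7208 − 1.4217 ≈ 0.2991.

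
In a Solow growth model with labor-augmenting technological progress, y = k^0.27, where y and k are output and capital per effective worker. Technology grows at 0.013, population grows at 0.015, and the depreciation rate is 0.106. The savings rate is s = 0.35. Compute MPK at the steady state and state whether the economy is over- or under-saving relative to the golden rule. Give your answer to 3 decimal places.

n + g + δ = 0.015 + 0.013 + 0.106 = 0.134.
Steady-state k*: s·k^0.27 = 0.134·k gives k* = (0.35/0.134)^(1/0.73) ≈ 3.7255.
MPK = 0.27·3.7255^(-0.73) ≈ 0.1034.
MPK < n+g+δ = 0.134, so the economy is dynamically inefficient (over-saving).

over-saving; MPK ≈ 0.103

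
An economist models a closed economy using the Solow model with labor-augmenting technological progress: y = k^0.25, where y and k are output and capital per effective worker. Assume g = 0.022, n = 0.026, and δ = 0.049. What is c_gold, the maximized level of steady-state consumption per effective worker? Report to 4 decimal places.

c_gold ≈ 1.0283

The effective depreciation rate is n + g + δ = 0.026 + 0.022 + 0.049 = 0.097.
Golden rule sets MPK = n+g+δ: 0.25·k^(0.25−1) = 0.097, so k_gold = (0.25/0.097)^(1/0.75) ≈ 3.5337.
y_gold = 3.5337^0.25 ≈ 1.3711.
c_gold = y_gold − (n+g+δ)·k_gold = 1.3711 − 0.097·3.5337 ≈ 1.0283.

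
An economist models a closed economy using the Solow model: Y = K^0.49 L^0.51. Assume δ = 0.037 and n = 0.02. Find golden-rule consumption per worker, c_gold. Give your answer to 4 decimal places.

Capital per worker breaks even when investment replaces (n + δ)·k; here n + δ = 0.057.
Maximizing c = f(k) − (n+δ)·k gives f'(k) = n+δ, i.e. 0.49·k^(0.49−1) = 0.057, so k_gold = (0.49/0.057)^(1/0.51) ≈ 67.9207.
y_gold = 67.9207^0.49 ≈ 7.9010.
c_gold = y_gold − (n+δ)·k_gold = 7.9010 − 0.057·67.9207 ≈ 4.0295.

c_gold ≈ 4.0295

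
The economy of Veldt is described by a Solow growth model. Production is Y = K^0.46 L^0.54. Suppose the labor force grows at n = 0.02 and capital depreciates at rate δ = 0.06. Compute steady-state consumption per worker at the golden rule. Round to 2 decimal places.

c_gold ≈ 2.40

The effective depreciation rate is n + δ = 0.02 + 0.06 = 0.08.
Golden rule sets MPK = n+δ: 0.46·k^(0.46−1) = 0.08, so k_gold = (0.46/0.08)^(1/0.54) ≈ 25.5148.
y_gold = 25.5148^0.46 ≈ 4.4374.
c_gold = y_gold − (n+δ)·k_gold = 4.4374 − 0.08·25.5148 ≈ 2.3962.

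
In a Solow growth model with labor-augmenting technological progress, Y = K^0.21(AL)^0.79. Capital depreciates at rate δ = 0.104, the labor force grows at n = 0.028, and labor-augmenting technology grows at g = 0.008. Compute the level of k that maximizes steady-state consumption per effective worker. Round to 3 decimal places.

k_gold ≈ 1.671

n + g + δ = 0.028 + 0.008 + 0.104 = 0.14.
Golden rule sets MPK = n+g+δ: 0.21·k^(0.21−1) = 0.14, so k_gold = (0.21/0.14)^(1/0.79) ≈ 1.6707.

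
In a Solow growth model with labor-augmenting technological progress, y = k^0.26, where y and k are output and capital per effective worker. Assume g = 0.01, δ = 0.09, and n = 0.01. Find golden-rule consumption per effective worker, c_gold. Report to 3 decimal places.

n + g + δ = 0.01 + 0.01 + 0.09 = 0.11.
Maximizing c = f(k) − (n+g+δ)·k gives f'(k) = n+g+δ, i.e. 0.26·k^(0.26−1) = 0.11, so k_gold = (0.26/0.11)^(1/0.74) ≈ 3.1977.
y_gold = 3.1977^0.26 ≈ 1.3529.
c_gold = y_gold − (n+g+δ)·k_gold = 1.3529 − 0.11·3.1977 ≈ 1.0011.

c_gold ≈ 1.001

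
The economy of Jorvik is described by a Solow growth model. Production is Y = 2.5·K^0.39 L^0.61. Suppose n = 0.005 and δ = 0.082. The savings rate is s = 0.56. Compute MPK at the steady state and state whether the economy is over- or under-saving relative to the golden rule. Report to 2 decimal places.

over-saving; MPK ≈ 0.06

Capital per worker breaks even when investment replaces (n + δ)·k; here n + δ = 0.087.
Steady-state k*: s·A·k^0.39 = 0.087·k gives k* = (0.56·2.5/0.087)^(1/0.61) ≈ 95.0708.
MPK = 0.39·2.5·95.0708^(-0.61) ≈ 0.0606.
MPK < n+δ = 0.087, so the economy is dynamically inefficient (over-saving).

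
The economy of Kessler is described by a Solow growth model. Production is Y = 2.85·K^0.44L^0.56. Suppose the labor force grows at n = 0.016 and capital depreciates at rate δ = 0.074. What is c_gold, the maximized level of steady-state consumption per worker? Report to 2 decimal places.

Break-even investment rate: n + δ = 0.016 + 0.074 = 0.09.
Golden rule sets MPK = n+δ: 0.44·2.85·k^(0.44−1) = 0.09, so k_gold = (0.44·2.85/0.09)^(1/0.56) ≈ 110.3965.
y_gold = 2.85·110.3965^0.44 ≈ 22.5811.
c_gold = y_gold − (n+δ)·k_gold = 22.5811 − 0.09·110.3965 ≈ 12.6454.

c_gold ≈ 12.65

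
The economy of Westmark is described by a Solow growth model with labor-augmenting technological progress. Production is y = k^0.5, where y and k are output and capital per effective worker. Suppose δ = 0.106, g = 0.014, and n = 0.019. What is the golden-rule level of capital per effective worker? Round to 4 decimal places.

k_gold ≈ 12.9393

Break-even investment rate: n + g + δ = 0.019 + 0.014 + 0.106 = 0.139.
Maximizing c = f(k) − (n+g+δ)·k gives f'(k) = n+g+δ, i.e. 0.5·k^(0.5−1) = 0.139, so k_gold = (0.5/0.139)^(1/0.5) ≈ 12.9393.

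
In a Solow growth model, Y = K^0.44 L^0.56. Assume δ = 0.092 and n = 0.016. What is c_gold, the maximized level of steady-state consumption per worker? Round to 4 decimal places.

c_gold ≈ 1.6885

The effective depreciation rate is n + δ = 0.016 + 0.092 = 0.108.
At the golden rule the marginal product of capital equals n+δ: 0.44·k^(0.44−1) = 0.108. Solving, k_gold = (0.44/0.108)^(1/0.56) ≈ 12.2839.
y_gold = 12.2839^0.44 ≈ 3.0151.
c_gold = y_gold − (n+δ)·k_gold = 3.0151 − 0.108·12.2839 ≈ 1.6885.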